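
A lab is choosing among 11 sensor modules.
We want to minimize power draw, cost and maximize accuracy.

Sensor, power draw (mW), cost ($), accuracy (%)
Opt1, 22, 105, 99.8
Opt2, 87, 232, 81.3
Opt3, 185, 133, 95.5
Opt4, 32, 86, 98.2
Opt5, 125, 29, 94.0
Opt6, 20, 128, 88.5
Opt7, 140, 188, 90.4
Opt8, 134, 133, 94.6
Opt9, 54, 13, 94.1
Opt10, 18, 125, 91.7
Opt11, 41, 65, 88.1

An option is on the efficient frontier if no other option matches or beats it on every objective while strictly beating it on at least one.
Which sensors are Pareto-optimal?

Opt1: not dominated (best accuracy).
Opt2: dominated by Opt1 (power draw 22≤87, cost 105≤232, accuracy 99.8≥81.3).
Opt3: dominated by Opt1 (power draw 22≤185, cost 105≤133, accuracy 99.8≥95.5).
Opt4: not dominated.
Opt5: dominated by Opt9 (power draw 54≤125, cost 13≤29, accuracy 94.1≥94.0).
Opt6: dominated by Opt10 (power draw 18≤20, cost 125≤128, accuracy 91.7≥88.5).
Opt7: dominated by Opt1 (power draw 22≤140, cost 105≤188, accuracy 99.8≥90.4).
Opt8: dominated by Opt1 (power draw 22≤134, cost 105≤133, accuracy 99.8≥94.6).
Opt9: not dominated (best cost).
Opt10: not dominated (best power draw).
Opt11: not dominated.

Opt1, Opt4, Opt9, Opt10, Opt11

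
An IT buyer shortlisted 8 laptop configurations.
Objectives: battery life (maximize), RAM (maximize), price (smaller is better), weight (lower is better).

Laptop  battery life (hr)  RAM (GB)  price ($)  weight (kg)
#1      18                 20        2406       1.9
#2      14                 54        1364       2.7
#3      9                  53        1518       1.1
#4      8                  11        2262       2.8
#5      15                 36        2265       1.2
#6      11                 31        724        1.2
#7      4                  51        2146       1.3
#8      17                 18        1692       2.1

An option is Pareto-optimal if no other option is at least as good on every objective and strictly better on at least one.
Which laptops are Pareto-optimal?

#1, #2, #3, #5, #6, #8

#1: not dominated (best battery life).
#2: not dominated (best RAM).
#3: not dominated (best weight).
#4: dominated by #2 (battery life 14≥8, RAM 54≥11, price 1364≤2262, weight 2.7≤2.8).
#5: not dominated.
#6: not dominated (best price).
#7: dominated by #3 (battery life 9≥4, RAM 53≥51, price 1518≤2146, weight 1.1≤1.3).
#8: not dominated.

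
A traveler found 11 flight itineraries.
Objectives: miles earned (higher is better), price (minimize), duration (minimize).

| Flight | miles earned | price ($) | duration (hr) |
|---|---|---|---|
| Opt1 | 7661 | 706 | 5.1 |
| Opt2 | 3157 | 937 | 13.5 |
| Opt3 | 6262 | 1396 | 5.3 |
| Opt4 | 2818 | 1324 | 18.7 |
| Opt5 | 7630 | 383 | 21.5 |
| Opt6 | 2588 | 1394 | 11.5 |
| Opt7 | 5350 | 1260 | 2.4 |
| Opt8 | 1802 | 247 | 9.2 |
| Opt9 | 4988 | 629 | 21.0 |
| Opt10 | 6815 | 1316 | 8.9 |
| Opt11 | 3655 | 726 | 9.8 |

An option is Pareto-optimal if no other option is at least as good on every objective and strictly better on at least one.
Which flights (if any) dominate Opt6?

Opt1: miles earned 7661≥2588, price 706≤1394, duration 5.1≤11.5 — dominates Opt6.
Opt7: miles earned 5350≥2588, price 1260≤1394, duration 2.4≤11.5 — dominates Opt6.
Opt10: miles earned 6815≥2588, price 1316≤1394, duration 8.9≤11.5 — dominates Opt6.
Opt11: miles earned 3655≥2588, price 726≤1394, duration 9.8≤11.5 — dominates Opt6.
Others (Opt2, Opt3, Opt4, Opt5, Opt8, Opt9) are each worse than Opt6 on at least one objective.

Opt1, Opt7, Opt10, Opt11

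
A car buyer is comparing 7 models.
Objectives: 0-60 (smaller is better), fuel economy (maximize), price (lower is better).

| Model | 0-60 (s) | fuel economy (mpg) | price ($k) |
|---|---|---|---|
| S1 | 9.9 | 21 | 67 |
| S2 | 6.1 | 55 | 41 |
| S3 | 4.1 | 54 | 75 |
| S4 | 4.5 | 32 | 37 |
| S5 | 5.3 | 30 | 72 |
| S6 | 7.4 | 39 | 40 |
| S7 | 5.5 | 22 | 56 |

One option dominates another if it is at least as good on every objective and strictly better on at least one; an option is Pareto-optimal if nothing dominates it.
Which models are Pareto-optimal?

S2, S3, S4, S6

S1: dominated by S2 (0-60 6.1≤9.9, fuel economy 55≥21, price 41≤67).
S2: not dominated (best fuel economy).
S3: not dominated (best 0-60).
S4: not dominated (best price).
S5: dominated by S4 (0-60 4.5≤5.3, fuel economy 32≥30, price 37≤72).
S6: not dominated.
S7: dominated by S4 (0-60 4.5≤5.5, fuel economy 32≥22, price 37≤56).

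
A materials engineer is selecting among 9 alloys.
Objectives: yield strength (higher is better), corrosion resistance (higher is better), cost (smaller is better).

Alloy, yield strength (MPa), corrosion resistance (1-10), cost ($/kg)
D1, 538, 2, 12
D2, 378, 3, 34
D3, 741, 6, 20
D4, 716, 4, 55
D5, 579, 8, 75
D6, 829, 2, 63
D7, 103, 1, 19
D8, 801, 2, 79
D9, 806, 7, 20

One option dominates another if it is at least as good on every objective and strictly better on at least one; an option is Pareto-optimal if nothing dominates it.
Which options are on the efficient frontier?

D1: not dominated (best cost).
D2: dominated by D3 (yield strength 741≥378, corrosion resistance 6≥3, cost 20≤34).
D3: dominated by D9 (yield strength 806≥741, corrosion resistance 7≥6, cost 20≤20).
D4: dominated by D3 (yield strength 741≥716, corrosion resistance 6≥4, cost 20≤55).
D5: not dominated (best corrosion resistance).
D6: not dominated (best yield strength).
D7: dominated by D1 (yield strength 538≥103, corrosion resistance 2≥1, cost 12≤19).
D8: dominated by D6 (yield strength 829≥801, corrosion resistance 2≥2, cost 63≤79).
D9: not dominated.

D1, D5, D6, D9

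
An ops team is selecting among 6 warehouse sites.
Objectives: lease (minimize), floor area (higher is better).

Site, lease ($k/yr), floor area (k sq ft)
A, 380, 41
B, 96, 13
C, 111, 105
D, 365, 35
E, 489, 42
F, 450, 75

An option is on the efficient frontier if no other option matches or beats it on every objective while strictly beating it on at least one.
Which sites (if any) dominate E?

C: lease 111≤489, floor area 105≥42 — dominates E.
F: lease 450≤489, floor area 75≥42 — dominates E.
Others (A, B, D) are each worse than E on at least one objective.

C, F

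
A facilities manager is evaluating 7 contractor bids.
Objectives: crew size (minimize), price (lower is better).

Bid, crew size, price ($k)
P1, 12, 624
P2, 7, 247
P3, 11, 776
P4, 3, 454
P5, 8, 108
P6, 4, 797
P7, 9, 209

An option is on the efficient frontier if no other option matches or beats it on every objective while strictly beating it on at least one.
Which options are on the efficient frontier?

P2, P4, P5

P1: dominated by P2 (crew size 7≤12, price 247≤624).
P2: not dominated.
P3: dominated by P2 (crew size 7≤11, price 247≤776).
P4: not dominated (best crew size).
P5: not dominated (best price).
P6: dominated by P4 (crew size 3≤4, price 454≤797).
P7: dominated by P5 (crew size 8≤9, price 108≤209).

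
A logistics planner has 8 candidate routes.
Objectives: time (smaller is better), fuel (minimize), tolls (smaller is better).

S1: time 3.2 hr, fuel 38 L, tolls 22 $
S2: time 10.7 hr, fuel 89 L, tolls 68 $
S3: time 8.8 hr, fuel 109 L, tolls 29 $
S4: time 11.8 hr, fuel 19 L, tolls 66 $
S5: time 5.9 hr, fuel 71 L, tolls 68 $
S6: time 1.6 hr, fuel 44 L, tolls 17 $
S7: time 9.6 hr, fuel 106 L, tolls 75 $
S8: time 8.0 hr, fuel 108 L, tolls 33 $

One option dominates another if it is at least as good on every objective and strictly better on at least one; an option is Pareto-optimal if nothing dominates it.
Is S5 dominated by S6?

Yes

S6 vs S5: time 1.6≤5.9, fuel 44≤71, tolls 17≤68 — S6 is at least as good on every objective with at least one strict improvement.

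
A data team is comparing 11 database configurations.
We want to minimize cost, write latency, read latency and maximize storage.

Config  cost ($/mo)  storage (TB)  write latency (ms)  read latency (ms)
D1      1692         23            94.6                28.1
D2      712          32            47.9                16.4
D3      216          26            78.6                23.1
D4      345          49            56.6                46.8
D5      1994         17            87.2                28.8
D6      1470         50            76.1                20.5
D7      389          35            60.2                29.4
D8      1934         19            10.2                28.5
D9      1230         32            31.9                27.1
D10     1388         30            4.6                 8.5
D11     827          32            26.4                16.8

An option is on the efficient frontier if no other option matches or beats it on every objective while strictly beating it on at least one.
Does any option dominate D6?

No

D1: worse on cost (1692 vs 1470).
D2: worse on storage (32 vs 50).
D3: worse on storage (26 vs 50).
D4: worse on storage (49 vs 50).
D5: worse on cost (1994 vs 1470).
D7: worse on storage (35 vs 50).
D8: worse on cost (1934 vs 1470).
D9: worse on storage (32 vs 50).
D10: worse on storage (30 vs 50).
D11: worse on storage (32 vs 50).
No option is at least as good as D6 on every objective and strictly better on one.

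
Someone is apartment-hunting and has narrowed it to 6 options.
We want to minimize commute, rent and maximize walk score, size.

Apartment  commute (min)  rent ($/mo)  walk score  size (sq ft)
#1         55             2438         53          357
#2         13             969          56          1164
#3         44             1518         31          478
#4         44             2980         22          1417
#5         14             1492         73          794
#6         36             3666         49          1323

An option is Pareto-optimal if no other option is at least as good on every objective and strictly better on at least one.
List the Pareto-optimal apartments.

#1: dominated by #2 (commute 13≤55, rent 969≤2438, walk score 56≥53, size 1164≥357).
#2: not dominated (best commute).
#3: dominated by #2 (commute 13≤44, rent 969≤1518, walk score 56≥31, size 1164≥478).
#4: not dominated (best size).
#5: not dominated (best walk score).
#6: not dominated.

#2, #4, #5, #6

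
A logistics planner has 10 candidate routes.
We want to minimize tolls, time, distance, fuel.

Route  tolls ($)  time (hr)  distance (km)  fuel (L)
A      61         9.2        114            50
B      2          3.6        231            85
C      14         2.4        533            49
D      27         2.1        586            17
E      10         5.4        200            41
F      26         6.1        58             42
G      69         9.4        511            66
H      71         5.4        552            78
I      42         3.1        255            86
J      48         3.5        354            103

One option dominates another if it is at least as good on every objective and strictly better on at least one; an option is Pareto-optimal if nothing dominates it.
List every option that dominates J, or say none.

I: tolls 42≤48, time 3.1≤3.5, distance 255≤354, fuel 86≤103 — dominates J.
Others (A, B, C, D, E, F, G, H) are each worse than J on at least one objective.

I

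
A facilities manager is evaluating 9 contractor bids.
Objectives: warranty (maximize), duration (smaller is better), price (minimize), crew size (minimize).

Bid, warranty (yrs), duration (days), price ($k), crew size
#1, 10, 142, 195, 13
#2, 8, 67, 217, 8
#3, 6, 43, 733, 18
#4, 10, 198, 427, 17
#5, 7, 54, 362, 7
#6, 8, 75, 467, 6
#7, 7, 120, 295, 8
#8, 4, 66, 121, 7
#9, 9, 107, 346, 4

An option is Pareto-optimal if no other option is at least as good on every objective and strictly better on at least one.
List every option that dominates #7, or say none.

#2: warranty 8≥7, duration 67≤120, price 217≤295, crew size 8≤8 — dominates #7.
Others (#1, #3, #4, #5, #6, #8, #9) are each worse than #7 on at least one objective.

#2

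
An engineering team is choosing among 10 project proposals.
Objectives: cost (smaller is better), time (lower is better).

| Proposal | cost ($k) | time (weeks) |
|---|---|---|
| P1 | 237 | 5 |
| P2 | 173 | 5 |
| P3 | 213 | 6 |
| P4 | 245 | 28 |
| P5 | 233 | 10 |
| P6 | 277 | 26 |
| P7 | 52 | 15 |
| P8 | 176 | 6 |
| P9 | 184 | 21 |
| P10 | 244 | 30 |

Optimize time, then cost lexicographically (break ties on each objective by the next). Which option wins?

P2

First minimize time: best is 5, kept {P1, P2}.
Then minimize cost: best is 173, kept {P2}.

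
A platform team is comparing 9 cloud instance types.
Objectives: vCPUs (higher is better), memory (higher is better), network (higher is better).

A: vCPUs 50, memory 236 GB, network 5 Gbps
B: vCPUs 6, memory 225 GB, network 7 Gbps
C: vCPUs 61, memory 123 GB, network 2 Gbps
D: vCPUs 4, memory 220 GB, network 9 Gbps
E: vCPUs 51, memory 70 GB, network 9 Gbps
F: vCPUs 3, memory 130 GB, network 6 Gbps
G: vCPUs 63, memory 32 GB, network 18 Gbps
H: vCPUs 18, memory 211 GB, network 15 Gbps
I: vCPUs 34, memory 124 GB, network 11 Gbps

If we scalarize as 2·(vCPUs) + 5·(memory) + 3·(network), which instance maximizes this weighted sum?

A: 2·50 + 5·236 + 3·5 = 1295
B: 2·6 + 5·225 + 3·7 = 1158
C: 2·61 + 5·123 + 3·2 = 743
D: 2·4 + 5·220 + 3·9 = 1135
E: 2·51 + 5·70 + 3·9 = 479
F: 2·3 + 5·130 + 3·6 = 674
G: 2·63 + 5·32 + 3·18 = 340
H: 2·18 + 5·211 + 3·15 = 1136
I: 2·34 + 5·124 + 3·11 = 721
Highest: A at 1295.

A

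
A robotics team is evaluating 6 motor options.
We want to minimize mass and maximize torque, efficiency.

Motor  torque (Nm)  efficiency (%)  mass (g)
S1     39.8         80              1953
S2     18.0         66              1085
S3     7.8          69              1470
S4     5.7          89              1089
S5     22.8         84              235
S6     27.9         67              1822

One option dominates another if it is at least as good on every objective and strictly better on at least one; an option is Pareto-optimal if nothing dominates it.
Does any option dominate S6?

No

S1: worse on mass (1953 vs 1822).
S2: worse on torque (18.0 vs 27.9).
S3: worse on torque (7.8 vs 27.9).
S4: worse on torque (5.7 vs 27.9).
S5: worse on torque (22.8 vs 27.9).
No option is at least as good as S6 on every objective and strictly better on one.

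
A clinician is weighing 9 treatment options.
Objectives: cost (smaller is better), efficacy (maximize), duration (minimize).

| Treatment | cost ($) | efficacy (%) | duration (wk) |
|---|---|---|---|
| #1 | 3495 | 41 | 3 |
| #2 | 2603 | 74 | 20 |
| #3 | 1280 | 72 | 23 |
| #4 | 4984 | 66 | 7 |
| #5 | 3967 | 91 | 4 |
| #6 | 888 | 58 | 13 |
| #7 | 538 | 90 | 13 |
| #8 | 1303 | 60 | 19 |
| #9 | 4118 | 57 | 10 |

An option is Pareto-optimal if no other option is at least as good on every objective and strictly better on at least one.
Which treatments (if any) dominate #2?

#7: cost 538≤2603, efficacy 90≥74, duration 13≤20 — dominates #2.
Others (#1, #3, #4, #5, #6, #8, #9) are each worse than #2 on at least one objective.

#7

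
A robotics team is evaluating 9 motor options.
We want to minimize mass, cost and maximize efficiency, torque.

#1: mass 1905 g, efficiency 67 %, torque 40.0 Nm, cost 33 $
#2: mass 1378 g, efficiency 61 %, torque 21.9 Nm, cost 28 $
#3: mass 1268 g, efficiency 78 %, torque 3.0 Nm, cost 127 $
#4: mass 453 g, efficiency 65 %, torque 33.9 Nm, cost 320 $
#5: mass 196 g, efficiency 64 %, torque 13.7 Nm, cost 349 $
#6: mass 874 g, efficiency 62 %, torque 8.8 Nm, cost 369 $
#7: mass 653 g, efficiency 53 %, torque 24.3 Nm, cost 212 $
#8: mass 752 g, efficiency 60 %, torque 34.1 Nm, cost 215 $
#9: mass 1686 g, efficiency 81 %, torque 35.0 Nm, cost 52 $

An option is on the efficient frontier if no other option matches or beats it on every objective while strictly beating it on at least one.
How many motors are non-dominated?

8

#1: not dominated (best torque).
#2: not dominated (best cost).
#3: not dominated.
#4: not dominated.
#5: not dominated (best mass).
#6: dominated by #4 (mass 453≤874, efficiency 65≥62, torque 33.9≥8.8, cost 320≤369).
#7: not dominated.
#8: not dominated.
#9: not dominated (best efficiency).
Pareto-optimal: #1, #2, #3, #4, #5, #7, #8, #9 → 8.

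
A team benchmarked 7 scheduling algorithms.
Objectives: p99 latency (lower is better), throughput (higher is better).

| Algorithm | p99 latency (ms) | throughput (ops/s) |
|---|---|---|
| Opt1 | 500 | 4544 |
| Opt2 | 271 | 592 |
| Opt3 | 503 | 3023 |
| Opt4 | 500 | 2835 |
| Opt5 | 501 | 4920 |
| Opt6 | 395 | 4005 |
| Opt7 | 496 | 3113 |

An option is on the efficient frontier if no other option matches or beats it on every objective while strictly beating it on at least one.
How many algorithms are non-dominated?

4

Opt1: not dominated.
Opt2: not dominated (best p99 latency).
Opt3: dominated by Opt1 (p99 latency 500≤503, throughput 4544≥3023).
Opt4: dominated by Opt1 (p99 latency 500≤500, throughput 4544≥2835).
Opt5: not dominated (best throughput).
Opt6: not dominated.
Opt7: dominated by Opt6 (p99 latency 395≤496, throughput 4005≥3113).
Pareto-optimal: Opt1, Opt2, Opt5, Opt6 → 4.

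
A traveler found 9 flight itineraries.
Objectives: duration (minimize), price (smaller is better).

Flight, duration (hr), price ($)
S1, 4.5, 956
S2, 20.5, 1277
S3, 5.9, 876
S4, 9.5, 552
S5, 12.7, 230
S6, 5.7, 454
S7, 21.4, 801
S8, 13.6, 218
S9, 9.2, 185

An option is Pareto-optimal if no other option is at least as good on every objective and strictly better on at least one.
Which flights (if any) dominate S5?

S9

S9: duration 9.2≤12.7, price 185≤230 — dominates S5.
Others (S1, S2, S3, S4, S6, S7, S8) are each worse than S5 on at least one objective.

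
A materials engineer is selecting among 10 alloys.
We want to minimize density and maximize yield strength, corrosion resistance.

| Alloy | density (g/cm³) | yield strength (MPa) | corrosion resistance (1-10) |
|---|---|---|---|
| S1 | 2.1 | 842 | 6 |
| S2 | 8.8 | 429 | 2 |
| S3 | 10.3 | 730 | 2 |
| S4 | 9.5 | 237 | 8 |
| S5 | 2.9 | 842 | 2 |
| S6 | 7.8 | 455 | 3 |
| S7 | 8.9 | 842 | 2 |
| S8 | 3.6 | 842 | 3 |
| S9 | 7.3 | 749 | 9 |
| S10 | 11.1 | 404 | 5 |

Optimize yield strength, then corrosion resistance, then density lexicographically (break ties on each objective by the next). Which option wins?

S1

First maximize yield strength: best is 842, kept {S1, S5, S7, S8}.
Then maximize corrosion resistance: best is 6, kept {S1}.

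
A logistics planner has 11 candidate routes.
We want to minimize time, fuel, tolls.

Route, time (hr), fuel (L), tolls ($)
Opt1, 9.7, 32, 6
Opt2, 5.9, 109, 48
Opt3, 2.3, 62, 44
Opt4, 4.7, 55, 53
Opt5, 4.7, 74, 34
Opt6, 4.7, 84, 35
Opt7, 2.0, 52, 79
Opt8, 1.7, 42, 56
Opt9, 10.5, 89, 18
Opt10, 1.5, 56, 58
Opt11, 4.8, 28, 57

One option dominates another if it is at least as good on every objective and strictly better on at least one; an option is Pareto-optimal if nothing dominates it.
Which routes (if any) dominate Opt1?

none

Opt2: worse on fuel (109 vs 32).
Opt3: worse on fuel (62 vs 32).
Opt4: worse on fuel (55 vs 32).
Opt5: worse on fuel (74 vs 32).
Opt6: worse on fuel (84 vs 32).
Opt7: worse on fuel (52 vs 32).
Opt8: worse on fuel (42 vs 32).
Opt9: worse on time (10.5 vs 9.7).
Opt10: worse on fuel (56 vs 32).
Opt11: worse on tolls (57 vs 6).
No option dominates Opt1.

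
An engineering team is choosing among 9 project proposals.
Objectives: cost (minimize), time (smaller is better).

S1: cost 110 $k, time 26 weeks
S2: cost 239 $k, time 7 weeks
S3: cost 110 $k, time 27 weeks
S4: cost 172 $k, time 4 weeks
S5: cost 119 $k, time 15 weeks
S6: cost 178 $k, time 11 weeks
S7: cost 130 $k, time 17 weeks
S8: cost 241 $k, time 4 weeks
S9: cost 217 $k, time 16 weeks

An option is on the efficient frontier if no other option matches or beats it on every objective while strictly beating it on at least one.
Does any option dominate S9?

Yes

S4 vs S9: cost 172≤217, time 4≤16 — S4 is at least as good on every objective and strictly better on at least one, so S4 dominates S9.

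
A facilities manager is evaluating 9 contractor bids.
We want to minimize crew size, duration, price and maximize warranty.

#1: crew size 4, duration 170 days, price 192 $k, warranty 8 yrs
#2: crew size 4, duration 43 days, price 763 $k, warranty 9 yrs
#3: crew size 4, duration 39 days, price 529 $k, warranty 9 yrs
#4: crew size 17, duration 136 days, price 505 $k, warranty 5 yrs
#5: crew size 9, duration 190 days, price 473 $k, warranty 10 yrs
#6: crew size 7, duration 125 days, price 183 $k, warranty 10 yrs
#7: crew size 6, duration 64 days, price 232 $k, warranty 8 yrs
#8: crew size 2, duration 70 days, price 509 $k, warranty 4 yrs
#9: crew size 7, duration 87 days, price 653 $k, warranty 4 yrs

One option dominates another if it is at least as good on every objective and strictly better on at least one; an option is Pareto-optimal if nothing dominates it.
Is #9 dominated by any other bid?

#3 vs #9: crew size 4≤7, duration 39≤87, price 529≤653, warranty 9≥4 — #3 is at least as good on every objective and strictly better on at least one, so #3 dominates #9.

Yes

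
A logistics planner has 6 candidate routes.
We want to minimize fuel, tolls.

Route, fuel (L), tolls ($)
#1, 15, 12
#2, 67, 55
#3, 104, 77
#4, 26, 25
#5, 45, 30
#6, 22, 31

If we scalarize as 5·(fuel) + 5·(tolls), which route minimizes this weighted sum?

#1

#1: 5·15 + 5·12 = 135
#2: 5·67 + 5·55 = 610
#3: 5·104 + 5·77 = 905
#4: 5·26 + 5·25 = 255
#5: 5·45 + 5·30 = 375
#6: 5·22 + 5·31 = 265
Lowest: #1 at 135.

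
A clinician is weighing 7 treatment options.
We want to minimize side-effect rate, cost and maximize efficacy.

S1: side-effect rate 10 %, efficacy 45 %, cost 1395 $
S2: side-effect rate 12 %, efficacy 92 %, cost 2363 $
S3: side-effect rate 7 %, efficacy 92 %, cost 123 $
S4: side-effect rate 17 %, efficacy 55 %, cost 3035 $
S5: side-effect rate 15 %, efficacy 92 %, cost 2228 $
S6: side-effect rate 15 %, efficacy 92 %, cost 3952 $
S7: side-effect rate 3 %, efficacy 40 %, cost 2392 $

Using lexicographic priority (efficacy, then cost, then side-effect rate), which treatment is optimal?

First maximize efficacy: best is 92, kept {S2, S3, S5, S6}.
Then minimize cost: best is 123, kept {S3}.

S3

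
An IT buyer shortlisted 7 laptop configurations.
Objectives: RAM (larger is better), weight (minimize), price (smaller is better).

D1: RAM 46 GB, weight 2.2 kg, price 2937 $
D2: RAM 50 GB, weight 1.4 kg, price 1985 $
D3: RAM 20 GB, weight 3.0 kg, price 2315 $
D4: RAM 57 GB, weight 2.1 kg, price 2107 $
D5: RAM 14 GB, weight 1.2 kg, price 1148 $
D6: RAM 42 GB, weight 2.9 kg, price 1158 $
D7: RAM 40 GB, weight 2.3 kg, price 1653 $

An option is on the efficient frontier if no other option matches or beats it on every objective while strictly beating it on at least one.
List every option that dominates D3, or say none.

D2, D4, D6, D7

D2: RAM 50≥20, weight 1.4≤3.0, price 1985≤2315 — dominates D3.
D4: RAM 57≥20, weight 2.1≤3.0, price 2107≤2315 — dominates D3.
D6: RAM 42≥20, weight 2.9≤3.0, price 1158≤2315 — dominates D3.
D7: RAM 40≥20, weight 2.3≤3.0, price 1653≤2315 — dominates D3.
Others (D1, D5) are each worse than D3 on at least one objective.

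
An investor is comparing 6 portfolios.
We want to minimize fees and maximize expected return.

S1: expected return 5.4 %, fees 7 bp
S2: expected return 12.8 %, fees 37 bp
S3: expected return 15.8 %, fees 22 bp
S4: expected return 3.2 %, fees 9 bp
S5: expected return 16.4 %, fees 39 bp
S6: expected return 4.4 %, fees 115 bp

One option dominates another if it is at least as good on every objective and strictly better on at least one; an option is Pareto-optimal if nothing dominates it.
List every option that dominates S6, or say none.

S1, S2, S3, S5

S1: expected return 5.4≥4.4, fees 7≤115 — dominates S6.
S2: expected return 12.8≥4.4, fees 37≤115 — dominates S6.
S3: expected return 15.8≥4.4, fees 22≤115 — dominates S6.
S5: expected return 16.4≥4.4, fees 39≤115 — dominates S6.
Others (S4) are each worse than S6 on at least one objective.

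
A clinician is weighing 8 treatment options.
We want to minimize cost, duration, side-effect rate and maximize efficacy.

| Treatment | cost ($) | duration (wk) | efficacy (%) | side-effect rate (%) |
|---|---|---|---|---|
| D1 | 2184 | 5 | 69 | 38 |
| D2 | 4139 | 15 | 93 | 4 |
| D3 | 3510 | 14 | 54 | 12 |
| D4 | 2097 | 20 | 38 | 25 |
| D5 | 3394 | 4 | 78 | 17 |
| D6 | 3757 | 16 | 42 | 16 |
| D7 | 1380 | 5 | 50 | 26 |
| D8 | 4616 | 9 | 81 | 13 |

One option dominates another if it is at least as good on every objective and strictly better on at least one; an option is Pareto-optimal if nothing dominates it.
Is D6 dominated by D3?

D3 vs D6: cost 3510≤3757, duration 14≤16, efficacy 54≥42, side-effect rate 12≤16 — D3 is at least as good on every objective with at least one strict improvement.

Yes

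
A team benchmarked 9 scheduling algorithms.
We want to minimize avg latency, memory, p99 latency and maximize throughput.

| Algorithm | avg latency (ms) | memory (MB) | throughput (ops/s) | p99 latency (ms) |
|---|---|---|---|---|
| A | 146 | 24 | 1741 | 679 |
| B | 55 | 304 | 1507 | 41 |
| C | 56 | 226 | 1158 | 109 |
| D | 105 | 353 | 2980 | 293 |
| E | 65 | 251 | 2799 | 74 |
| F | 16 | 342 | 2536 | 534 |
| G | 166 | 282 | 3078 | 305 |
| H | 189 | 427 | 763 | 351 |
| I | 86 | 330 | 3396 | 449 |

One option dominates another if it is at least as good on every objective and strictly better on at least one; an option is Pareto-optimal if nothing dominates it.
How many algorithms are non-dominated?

8

A: not dominated (best memory).
B: not dominated (best p99 latency).
C: not dominated.
D: not dominated.
E: not dominated.
F: not dominated (best avg latency).
G: not dominated.
H: dominated by B (avg latency 55≤189, memory 304≤427, throughput 1507≥763, p99 latency 41≤351).
I: not dominated (best throughput).
Pareto-optimal: A, B, C, D, E, F, G, I → 8.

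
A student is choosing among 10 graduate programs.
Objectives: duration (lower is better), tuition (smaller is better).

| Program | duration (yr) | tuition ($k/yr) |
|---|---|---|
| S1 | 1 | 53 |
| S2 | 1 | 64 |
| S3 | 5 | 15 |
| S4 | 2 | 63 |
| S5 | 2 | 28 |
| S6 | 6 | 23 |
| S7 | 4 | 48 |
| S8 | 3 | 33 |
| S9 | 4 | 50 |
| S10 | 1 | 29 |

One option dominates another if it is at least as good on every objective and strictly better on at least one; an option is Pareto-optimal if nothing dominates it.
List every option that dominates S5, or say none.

none

S1: worse on tuition (53 vs 28).
S2: worse on tuition (64 vs 28).
S3: worse on duration (5 vs 2).
S4: worse on tuition (63 vs 28).
S6: worse on duration (6 vs 2).
S7: worse on duration (4 vs 2).
S8: worse on duration (3 vs 2).
S9: worse on duration (4 vs 2).
S10: worse on tuition (29 vs 28).
No option dominates S5.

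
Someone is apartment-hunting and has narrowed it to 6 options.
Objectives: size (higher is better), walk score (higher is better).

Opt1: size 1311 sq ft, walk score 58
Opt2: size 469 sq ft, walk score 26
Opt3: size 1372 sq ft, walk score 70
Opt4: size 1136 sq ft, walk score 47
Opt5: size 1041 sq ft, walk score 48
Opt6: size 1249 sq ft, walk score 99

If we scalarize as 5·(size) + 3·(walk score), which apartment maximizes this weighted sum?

Opt1: 5·1311 + 3·58 = 6729
Opt2: 5·469 + 3·26 = 2423
Opt3: 5·1372 + 3·70 = 7070
Opt4: 5·1136 + 3·47 = 5821
Opt5: 5·1041 + 3·48 = 5349
Opt6: 5·1249 + 3·99 = 6542
Highest: Opt3 at 7070.

Opt3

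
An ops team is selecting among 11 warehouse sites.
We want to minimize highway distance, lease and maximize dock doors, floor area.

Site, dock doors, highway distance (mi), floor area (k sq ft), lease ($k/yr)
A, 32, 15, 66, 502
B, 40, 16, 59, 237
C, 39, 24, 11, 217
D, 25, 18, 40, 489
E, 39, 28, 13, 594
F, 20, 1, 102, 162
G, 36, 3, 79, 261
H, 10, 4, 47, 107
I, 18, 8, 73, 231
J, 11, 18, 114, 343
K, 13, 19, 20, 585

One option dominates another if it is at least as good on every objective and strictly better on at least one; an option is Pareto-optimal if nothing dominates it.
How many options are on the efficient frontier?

6

A: dominated by G (dock doors 36≥32, highway distance 3≤15, floor area 79≥66, lease 261≤502).
B: not dominated (best dock doors).
C: not dominated.
D: dominated by B (dock doors 40≥25, highway distance 16≤18, floor area 59≥40, lease 237≤489).
E: dominated by B (dock doors 40≥39, highway distance 16≤28, floor area 59≥13, lease 237≤594).
F: not dominated (best highway distance).
G: not dominated.
H: not dominated (best lease).
I: dominated by F (dock doors 20≥18, highway distance 1≤8, floor area 102≥73, lease 162≤231).
J: not dominated (best floor area).
K: dominated by A (dock doors 32≥13, highway distance 15≤19, floor area 66≥20, lease 502≤585).
Pareto-optimal: B, C, F, G, H, J → 6.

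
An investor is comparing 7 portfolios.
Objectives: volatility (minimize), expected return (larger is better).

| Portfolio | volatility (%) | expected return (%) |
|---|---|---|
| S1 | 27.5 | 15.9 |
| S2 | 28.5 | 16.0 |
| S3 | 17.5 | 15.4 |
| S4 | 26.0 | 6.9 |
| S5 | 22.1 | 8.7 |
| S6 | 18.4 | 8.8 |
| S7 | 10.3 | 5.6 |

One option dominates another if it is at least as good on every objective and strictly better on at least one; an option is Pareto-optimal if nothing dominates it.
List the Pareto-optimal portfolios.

S1, S2, S3, S7

S1: not dominated.
S2: not dominated (best expected return).
S3: not dominated.
S4: dominated by S3 (volatility 17.5≤26.0, expected return 15.4≥6.9).
S5: dominated by S3 (volatility 17.5≤22.1, expected return 15.4≥8.7).
S6: dominated by S3 (volatility 17.5≤18.4, expected return 15.4≥8.8).
S7: not dominated (best volatility).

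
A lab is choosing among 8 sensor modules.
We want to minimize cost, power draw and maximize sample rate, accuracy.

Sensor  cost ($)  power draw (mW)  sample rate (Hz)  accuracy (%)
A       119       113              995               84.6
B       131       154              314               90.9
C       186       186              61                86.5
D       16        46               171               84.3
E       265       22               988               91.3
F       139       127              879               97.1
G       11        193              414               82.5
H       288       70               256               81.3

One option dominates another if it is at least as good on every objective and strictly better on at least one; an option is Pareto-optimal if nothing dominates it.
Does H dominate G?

No

H vs G: H is worse on cost (288 vs 11), so it does not dominate G.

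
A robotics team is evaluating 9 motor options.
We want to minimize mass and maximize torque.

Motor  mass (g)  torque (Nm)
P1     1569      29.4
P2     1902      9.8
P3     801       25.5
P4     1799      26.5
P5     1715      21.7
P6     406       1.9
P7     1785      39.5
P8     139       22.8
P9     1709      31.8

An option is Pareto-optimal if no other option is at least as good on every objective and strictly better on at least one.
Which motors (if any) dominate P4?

P1, P7, P9

P1: mass 1569≤1799, torque 29.4≥26.5 — dominates P4.
P7: mass 1785≤1799, torque 39.5≥26.5 — dominates P4.
P9: mass 1709≤1799, torque 31.8≥26.5 — dominates P4.
Others (P2, P3, P5, P6, P8) are each worse than P4 on at least one objective.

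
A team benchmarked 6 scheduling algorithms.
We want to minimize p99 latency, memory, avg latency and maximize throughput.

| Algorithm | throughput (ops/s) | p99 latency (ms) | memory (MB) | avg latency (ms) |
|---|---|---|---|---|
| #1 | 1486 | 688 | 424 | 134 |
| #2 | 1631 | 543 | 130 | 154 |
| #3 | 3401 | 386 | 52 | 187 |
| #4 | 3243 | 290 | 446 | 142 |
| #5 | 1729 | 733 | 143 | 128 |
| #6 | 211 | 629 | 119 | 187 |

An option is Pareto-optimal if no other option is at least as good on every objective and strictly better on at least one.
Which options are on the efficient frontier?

#1, #2, #3, #4, #5

#1: not dominated.
#2: not dominated.
#3: not dominated (best throughput).
#4: not dominated (best p99 latency).
#5: not dominated (best avg latency).
#6: dominated by #3 (throughput 3401≥211, p99 latency 386≤629, memory 52≤119, avg latency 187≤187).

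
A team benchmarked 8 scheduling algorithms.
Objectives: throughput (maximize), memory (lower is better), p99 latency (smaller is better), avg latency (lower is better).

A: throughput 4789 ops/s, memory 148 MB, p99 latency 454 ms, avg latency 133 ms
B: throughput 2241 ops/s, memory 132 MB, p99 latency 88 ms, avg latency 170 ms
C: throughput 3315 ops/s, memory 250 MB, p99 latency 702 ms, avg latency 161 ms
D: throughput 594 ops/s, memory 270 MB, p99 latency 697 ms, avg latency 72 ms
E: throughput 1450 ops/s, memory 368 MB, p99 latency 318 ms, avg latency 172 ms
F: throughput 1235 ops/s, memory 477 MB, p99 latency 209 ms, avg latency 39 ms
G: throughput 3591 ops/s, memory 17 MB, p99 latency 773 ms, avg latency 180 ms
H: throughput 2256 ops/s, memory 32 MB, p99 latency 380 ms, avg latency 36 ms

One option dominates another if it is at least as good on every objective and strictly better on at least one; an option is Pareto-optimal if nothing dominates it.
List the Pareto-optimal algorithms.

A: not dominated (best throughput).
B: not dominated (best p99 latency).
C: dominated by A (throughput 4789≥3315, memory 148≤250, p99 latency 454≤702, avg latency 133≤161).
D: dominated by H (throughput 2256≥594, memory 32≤270, p99 latency 380≤697, avg latency 36≤72).
E: dominated by B (throughput 2241≥1450, memory 132≤368, p99 latency 88≤318, avg latency 170≤172).
F: not dominated.
G: not dominated (best memory).
H: not dominated (best avg latency).

A, B, F, G, H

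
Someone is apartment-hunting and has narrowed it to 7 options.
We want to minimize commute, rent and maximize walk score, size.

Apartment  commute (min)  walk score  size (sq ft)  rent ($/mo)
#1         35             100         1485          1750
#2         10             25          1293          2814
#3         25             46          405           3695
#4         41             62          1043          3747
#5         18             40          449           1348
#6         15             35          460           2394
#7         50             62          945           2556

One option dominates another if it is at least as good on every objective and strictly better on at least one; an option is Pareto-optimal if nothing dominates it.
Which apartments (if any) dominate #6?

none

#1: worse on commute (35 vs 15).
#2: worse on walk score (25 vs 35).
#3: worse on commute (25 vs 15).
#4: worse on commute (41 vs 15).
#5: worse on commute (18 vs 15).
#7: worse on commute (50 vs 15).
No option dominates #6.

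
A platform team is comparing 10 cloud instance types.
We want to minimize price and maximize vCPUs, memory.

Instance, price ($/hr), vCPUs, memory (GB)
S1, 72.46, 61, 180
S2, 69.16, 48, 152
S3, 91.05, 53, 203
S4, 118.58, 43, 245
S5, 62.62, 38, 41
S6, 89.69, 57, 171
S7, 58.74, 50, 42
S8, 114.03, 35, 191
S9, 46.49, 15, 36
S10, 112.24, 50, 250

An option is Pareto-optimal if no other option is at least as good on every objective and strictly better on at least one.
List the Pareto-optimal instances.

S1: not dominated (best vCPUs).
S2: not dominated.
S3: not dominated.
S4: dominated by S10 (price 112.24≤118.58, vCPUs 50≥43, memory 250≥245).
S5: dominated by S7 (price 58.74≤62.62, vCPUs 50≥38, memory 42≥41).
S6: dominated by S1 (price 72.46≤89.69, vCPUs 61≥57, memory 180≥171).
S7: not dominated.
S8: dominated by S3 (price 91.05≤114.03, vCPUs 53≥35, memory 203≥191).
S9: not dominated (best price).
S10: not dominated (best memory).

S1, S2, S3, S7, S9, S10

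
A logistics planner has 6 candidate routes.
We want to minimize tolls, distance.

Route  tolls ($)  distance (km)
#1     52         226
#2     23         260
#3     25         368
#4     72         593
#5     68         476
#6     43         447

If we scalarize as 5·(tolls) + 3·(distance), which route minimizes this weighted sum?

#2

#1: 5·52 + 3·226 = 938
#2: 5·23 + 3·260 = 895
#3: 5·25 + 3·368 = 1229
#4: 5·72 + 3·593 = 2139
#5: 5·68 + 3·476 = 1768
#6: 5·43 + 3·447 = 1556
Lowest: #2 at 895.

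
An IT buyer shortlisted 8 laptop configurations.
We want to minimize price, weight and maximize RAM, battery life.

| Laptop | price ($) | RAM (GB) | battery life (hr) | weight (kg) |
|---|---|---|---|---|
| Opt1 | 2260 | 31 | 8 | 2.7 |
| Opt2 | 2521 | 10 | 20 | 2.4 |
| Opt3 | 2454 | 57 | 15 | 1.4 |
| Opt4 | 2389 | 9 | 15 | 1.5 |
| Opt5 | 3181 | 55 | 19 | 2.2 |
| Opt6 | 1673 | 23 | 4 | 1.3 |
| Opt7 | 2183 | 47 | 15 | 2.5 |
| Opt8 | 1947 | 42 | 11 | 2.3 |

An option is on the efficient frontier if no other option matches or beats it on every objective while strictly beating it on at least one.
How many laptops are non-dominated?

7

Opt1: dominated by Opt7 (price 2183≤2260, RAM 47≥31, battery life 15≥8, weight 2.5≤2.7).
Opt2: not dominated (best battery life).
Opt3: not dominated (best RAM).
Opt4: not dominated.
Opt5: not dominated.
Opt6: not dominated (best price).
Opt7: not dominated.
Opt8: not dominated.
Pareto-optimal: Opt2, Opt3, Opt4, Opt5, Opt6, Opt7, Opt8 → 7.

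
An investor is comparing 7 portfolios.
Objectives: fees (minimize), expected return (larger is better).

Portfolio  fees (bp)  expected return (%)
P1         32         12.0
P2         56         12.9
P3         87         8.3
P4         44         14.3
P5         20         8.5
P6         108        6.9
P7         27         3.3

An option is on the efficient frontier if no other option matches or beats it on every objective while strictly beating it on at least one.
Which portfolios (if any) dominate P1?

P2: worse on fees (56 vs 32).
P3: worse on fees (87 vs 32).
P4: worse on fees (44 vs 32).
P5: worse on expected return (8.5 vs 12.0).
P6: worse on fees (108 vs 32).
P7: worse on expected return (3.3 vs 12.0).
No option dominates P1.

none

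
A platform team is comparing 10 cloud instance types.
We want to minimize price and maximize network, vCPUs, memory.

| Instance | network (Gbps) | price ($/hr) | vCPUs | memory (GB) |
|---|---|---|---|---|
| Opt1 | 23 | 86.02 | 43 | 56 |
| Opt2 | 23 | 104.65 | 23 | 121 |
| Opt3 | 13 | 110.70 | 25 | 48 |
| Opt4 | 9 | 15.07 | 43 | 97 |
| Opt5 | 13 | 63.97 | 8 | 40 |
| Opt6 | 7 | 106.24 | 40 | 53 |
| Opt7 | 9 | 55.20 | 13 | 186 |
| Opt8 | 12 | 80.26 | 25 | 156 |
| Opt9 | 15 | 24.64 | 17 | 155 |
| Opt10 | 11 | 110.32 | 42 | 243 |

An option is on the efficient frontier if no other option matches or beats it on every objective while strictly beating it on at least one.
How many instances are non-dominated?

7

Opt1: not dominated.
Opt2: not dominated.
Opt3: dominated by Opt1 (network 23≥13, price 86.02≤110.70, vCPUs 43≥25, memory 56≥48).
Opt4: not dominated (best price).
Opt5: dominated by Opt9 (network 15≥13, price 24.64≤63.97, vCPUs 17≥8, memory 155≥40).
Opt6: dominated by Opt1 (network 23≥7, price 86.02≤106.24, vCPUs 43≥40, memory 56≥53).
Opt7: not dominated.
Opt8: not dominated.
Opt9: not dominated.
Opt10: not dominated (best memory).
Pareto-optimal: Opt1, Opt2, Opt4, Opt7, Opt8, Opt9, Opt10 → 7.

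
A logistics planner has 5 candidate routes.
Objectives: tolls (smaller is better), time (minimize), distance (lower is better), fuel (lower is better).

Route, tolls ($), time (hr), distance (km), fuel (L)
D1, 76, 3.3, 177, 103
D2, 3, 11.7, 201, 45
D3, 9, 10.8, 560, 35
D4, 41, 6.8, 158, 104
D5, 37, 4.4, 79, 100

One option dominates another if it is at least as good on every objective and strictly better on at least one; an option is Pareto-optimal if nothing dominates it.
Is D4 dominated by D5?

D5 vs D4: tolls 37≤41, time 4.4≤6.8, distance 79≤158, fuel 100≤104 — D5 is at least as good on every objective with at least one strict improvement.

Yes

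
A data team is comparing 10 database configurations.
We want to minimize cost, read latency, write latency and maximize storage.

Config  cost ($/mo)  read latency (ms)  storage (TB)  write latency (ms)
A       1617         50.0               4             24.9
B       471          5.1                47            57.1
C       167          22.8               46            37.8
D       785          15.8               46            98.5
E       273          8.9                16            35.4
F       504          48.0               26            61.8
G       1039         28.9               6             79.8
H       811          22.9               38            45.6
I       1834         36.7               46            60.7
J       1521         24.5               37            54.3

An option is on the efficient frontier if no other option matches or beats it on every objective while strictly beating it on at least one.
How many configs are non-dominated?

4

A: not dominated (best write latency).
B: not dominated (best read latency).
C: not dominated (best cost).
D: dominated by B (cost 471≤785, read latency 5.1≤15.8, storage 47≥46, write latency 57.1≤98.5).
E: not dominated.
F: dominated by B (cost 471≤504, read latency 5.1≤48.0, storage 47≥26, write latency 57.1≤61.8).
G: dominated by B (cost 471≤1039, read latency 5.1≤28.9, storage 47≥6, write latency 57.1≤79.8).
H: dominated by C (cost 167≤811, read latency 22.8≤22.9, storage 46≥38, write latency 37.8≤45.6).
I: dominated by B (cost 471≤1834, read latency 5.1≤36.7, storage 47≥46, write latency 57.1≤60.7).
J: dominated by C (cost 167≤1521, read latency 22.8≤24.5, storage 46≥37, write latency 37.8≤54.3).
Pareto-optimal: A, B, C, E → 4.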